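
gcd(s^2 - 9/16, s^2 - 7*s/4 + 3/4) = s - 3/4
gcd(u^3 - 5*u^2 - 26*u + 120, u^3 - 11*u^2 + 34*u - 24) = u^2 - 10*u + 24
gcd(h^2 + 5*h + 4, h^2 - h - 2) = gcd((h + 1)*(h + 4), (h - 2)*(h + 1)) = h + 1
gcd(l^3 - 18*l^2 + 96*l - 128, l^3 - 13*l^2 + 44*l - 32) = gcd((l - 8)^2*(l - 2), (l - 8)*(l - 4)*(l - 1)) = l - 8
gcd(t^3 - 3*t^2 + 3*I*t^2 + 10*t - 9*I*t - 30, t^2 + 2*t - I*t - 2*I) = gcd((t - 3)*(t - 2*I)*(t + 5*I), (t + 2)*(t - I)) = 1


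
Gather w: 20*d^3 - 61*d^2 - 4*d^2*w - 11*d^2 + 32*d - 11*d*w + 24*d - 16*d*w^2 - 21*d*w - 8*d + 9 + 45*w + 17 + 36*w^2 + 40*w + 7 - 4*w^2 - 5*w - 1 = 20*d^3 - 72*d^2 + 48*d + w^2*(32 - 16*d) + w*(-4*d^2 - 32*d + 80) + 32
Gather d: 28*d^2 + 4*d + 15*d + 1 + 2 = 28*d^2 + 19*d + 3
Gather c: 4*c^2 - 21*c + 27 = 4*c^2 - 21*c + 27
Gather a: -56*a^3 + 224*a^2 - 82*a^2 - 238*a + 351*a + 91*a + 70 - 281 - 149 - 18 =-56*a^3 + 142*a^2 + 204*a - 378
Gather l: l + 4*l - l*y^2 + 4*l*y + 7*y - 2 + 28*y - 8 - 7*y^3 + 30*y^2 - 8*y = l*(-y^2 + 4*y + 5) - 7*y^3 + 30*y^2 + 27*y - 10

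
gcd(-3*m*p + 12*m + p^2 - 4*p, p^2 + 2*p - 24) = p - 4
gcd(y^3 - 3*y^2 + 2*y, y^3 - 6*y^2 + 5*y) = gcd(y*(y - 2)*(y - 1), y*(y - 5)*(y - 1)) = y^2 - y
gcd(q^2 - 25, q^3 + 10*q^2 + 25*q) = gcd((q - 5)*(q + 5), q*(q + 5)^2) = q + 5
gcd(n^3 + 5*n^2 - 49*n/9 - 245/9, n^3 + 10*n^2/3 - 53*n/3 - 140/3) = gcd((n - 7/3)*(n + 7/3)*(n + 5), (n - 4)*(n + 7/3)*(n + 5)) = n^2 + 22*n/3 + 35/3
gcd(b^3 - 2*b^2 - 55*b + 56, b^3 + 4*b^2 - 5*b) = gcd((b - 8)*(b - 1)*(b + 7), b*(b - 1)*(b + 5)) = b - 1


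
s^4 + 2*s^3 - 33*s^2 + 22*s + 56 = (s - 4)*(s - 2)*(s + 1)*(s + 7)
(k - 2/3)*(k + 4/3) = k^2 + 2*k/3 - 8/9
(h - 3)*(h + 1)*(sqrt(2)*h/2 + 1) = sqrt(2)*h^3/2 - sqrt(2)*h^2 + h^2 - 3*sqrt(2)*h/2 - 2*h - 3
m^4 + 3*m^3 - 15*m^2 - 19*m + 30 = (m - 3)*(m - 1)*(m + 2)*(m + 5)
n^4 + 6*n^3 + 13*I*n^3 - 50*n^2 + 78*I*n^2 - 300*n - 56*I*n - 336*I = (n + 6)*(n + 2*I)*(n + 4*I)*(n + 7*I)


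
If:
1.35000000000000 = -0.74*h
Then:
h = -1.82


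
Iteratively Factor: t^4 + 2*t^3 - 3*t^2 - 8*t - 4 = (t + 1)*(t^3 + t^2 - 4*t - 4) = (t + 1)*(t + 2)*(t^2 - t - 2) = (t - 2)*(t + 1)*(t + 2)*(t + 1)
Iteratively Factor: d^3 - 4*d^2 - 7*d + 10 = (d - 5)*(d^2 + d - 2) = (d - 5)*(d - 1)*(d + 2)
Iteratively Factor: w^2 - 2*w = (w - 2)*(w)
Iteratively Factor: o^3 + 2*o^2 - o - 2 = (o + 2)*(o^2 - 1) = (o + 1)*(o + 2)*(o - 1)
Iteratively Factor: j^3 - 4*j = (j + 2)*(j^2 - 2*j) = (j - 2)*(j + 2)*(j)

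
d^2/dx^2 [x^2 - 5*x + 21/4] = 2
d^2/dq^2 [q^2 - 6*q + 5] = 2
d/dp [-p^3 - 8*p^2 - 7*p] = -3*p^2 - 16*p - 7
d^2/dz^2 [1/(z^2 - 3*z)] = 2*(-z*(z - 3) + (2*z - 3)^2)/(z^3*(z - 3)^3)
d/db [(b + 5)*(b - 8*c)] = 2*b - 8*c + 5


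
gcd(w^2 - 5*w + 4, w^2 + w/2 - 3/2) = w - 1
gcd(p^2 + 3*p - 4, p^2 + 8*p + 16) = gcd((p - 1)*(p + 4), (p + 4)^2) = p + 4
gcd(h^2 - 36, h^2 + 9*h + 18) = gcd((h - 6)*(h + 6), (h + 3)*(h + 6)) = h + 6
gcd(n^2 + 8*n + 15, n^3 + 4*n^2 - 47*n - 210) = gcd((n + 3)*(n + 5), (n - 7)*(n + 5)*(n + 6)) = n + 5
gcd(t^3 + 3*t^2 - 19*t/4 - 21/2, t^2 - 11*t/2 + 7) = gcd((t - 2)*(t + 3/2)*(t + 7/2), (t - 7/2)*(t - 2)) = t - 2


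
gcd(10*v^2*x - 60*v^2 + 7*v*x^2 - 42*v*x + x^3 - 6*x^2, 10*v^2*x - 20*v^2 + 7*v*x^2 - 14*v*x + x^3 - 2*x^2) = 10*v^2 + 7*v*x + x^2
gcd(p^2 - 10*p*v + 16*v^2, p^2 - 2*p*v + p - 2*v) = p - 2*v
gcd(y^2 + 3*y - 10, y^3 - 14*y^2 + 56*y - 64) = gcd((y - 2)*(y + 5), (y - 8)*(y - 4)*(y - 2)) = y - 2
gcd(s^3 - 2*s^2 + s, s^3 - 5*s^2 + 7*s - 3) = s^2 - 2*s + 1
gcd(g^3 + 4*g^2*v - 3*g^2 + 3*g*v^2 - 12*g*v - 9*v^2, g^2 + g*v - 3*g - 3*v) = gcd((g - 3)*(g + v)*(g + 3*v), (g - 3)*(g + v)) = g^2 + g*v - 3*g - 3*v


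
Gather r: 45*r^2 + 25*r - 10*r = 45*r^2 + 15*r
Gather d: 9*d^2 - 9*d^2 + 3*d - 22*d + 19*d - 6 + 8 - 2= 0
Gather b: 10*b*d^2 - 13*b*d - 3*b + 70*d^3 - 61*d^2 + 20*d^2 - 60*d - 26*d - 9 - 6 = b*(10*d^2 - 13*d - 3) + 70*d^3 - 41*d^2 - 86*d - 15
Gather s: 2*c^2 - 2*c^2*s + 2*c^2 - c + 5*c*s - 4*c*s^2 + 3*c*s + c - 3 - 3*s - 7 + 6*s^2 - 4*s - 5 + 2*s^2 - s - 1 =4*c^2 + s^2*(8 - 4*c) + s*(-2*c^2 + 8*c - 8) - 16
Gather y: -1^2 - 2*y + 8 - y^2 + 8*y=-y^2 + 6*y + 7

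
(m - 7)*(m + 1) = m^2 - 6*m - 7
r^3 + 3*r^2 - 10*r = r*(r - 2)*(r + 5)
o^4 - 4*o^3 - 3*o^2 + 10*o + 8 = (o - 4)*(o - 2)*(o + 1)^2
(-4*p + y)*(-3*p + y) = 12*p^2 - 7*p*y + y^2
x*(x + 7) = x^2 + 7*x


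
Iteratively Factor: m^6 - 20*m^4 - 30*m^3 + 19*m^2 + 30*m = (m + 3)*(m^5 - 3*m^4 - 11*m^3 + 3*m^2 + 10*m) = m*(m + 3)*(m^4 - 3*m^3 - 11*m^2 + 3*m + 10) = m*(m - 5)*(m + 3)*(m^3 + 2*m^2 - m - 2) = m*(m - 5)*(m + 1)*(m + 3)*(m^2 + m - 2) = m*(m - 5)*(m + 1)*(m + 2)*(m + 3)*(m - 1)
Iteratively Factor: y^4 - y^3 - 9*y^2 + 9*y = (y)*(y^3 - y^2 - 9*y + 9) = y*(y - 1)*(y^2 - 9) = y*(y - 3)*(y - 1)*(y + 3)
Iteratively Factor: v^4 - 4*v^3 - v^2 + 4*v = (v - 4)*(v^3 - v) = (v - 4)*(v - 1)*(v^2 + v) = (v - 4)*(v - 1)*(v + 1)*(v)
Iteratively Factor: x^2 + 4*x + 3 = (x + 3)*(x + 1)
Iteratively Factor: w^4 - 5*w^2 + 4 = (w + 2)*(w^3 - 2*w^2 - w + 2) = (w - 2)*(w + 2)*(w^2 - 1) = (w - 2)*(w + 1)*(w + 2)*(w - 1)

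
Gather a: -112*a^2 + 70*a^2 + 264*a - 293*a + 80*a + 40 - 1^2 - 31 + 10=-42*a^2 + 51*a + 18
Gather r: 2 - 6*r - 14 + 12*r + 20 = 6*r + 8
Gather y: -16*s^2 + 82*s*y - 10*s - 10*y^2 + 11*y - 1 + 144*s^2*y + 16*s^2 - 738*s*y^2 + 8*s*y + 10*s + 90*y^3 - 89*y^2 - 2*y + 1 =90*y^3 + y^2*(-738*s - 99) + y*(144*s^2 + 90*s + 9)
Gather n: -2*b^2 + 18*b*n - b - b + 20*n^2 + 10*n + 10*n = -2*b^2 - 2*b + 20*n^2 + n*(18*b + 20)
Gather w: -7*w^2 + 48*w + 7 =-7*w^2 + 48*w + 7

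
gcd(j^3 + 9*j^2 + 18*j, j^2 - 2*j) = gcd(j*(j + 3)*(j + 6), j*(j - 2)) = j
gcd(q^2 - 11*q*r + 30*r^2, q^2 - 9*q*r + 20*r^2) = q - 5*r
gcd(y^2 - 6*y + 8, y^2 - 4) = y - 2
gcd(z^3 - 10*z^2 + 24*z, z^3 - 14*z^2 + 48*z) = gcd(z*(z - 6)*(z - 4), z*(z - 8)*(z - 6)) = z^2 - 6*z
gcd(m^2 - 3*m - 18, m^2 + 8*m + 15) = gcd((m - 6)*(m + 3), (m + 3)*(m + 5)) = m + 3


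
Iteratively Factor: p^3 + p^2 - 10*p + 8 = (p - 2)*(p^2 + 3*p - 4) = (p - 2)*(p + 4)*(p - 1)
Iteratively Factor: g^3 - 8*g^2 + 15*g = (g - 5)*(g^2 - 3*g) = (g - 5)*(g - 3)*(g)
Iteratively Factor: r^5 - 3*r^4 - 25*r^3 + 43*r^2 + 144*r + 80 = (r + 1)*(r^4 - 4*r^3 - 21*r^2 + 64*r + 80) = (r - 4)*(r + 1)*(r^3 - 21*r - 20) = (r - 4)*(r + 1)^2*(r^2 - r - 20) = (r - 5)*(r - 4)*(r + 1)^2*(r + 4)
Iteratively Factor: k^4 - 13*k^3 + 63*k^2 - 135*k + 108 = (k - 3)*(k^3 - 10*k^2 + 33*k - 36) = (k - 4)*(k - 3)*(k^2 - 6*k + 9) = (k - 4)*(k - 3)^2*(k - 3)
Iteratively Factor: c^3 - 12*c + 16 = (c + 4)*(c^2 - 4*c + 4) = (c - 2)*(c + 4)*(c - 2)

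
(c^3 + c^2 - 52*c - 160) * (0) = 0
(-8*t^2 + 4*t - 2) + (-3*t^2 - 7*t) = -11*t^2 - 3*t - 2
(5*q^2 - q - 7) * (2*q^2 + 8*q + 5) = 10*q^4 + 38*q^3 + 3*q^2 - 61*q - 35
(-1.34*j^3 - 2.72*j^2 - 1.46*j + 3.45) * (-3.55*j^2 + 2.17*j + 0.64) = 4.757*j^5 + 6.7482*j^4 - 1.577*j^3 - 17.1565*j^2 + 6.5521*j + 2.208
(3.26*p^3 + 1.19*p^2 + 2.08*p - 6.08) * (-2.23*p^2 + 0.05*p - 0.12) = -7.2698*p^5 - 2.4907*p^4 - 4.9701*p^3 + 13.5196*p^2 - 0.5536*p + 0.7296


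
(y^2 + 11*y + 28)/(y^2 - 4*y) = (y^2 + 11*y + 28)/(y*(y - 4))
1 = 1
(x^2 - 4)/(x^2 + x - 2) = (x - 2)/(x - 1)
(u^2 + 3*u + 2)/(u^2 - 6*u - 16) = (u + 1)/(u - 8)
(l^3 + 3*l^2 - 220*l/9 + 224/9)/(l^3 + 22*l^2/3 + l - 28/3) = (9*l^2 - 36*l + 32)/(3*(3*l^2 + l - 4))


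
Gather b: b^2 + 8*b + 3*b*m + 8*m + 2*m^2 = b^2 + b*(3*m + 8) + 2*m^2 + 8*m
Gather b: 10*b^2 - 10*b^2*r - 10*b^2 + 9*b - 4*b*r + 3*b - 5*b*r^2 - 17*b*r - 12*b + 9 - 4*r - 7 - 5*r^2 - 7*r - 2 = -10*b^2*r + b*(-5*r^2 - 21*r) - 5*r^2 - 11*r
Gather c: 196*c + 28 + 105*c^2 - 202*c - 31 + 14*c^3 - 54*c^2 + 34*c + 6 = 14*c^3 + 51*c^2 + 28*c + 3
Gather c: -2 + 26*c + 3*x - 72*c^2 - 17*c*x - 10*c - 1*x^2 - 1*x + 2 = -72*c^2 + c*(16 - 17*x) - x^2 + 2*x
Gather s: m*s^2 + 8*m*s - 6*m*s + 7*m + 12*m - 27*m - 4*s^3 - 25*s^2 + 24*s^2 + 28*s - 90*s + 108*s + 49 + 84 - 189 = -8*m - 4*s^3 + s^2*(m - 1) + s*(2*m + 46) - 56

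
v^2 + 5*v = v*(v + 5)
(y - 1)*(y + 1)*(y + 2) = y^3 + 2*y^2 - y - 2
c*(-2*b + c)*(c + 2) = -2*b*c^2 - 4*b*c + c^3 + 2*c^2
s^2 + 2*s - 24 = (s - 4)*(s + 6)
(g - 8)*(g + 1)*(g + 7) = g^3 - 57*g - 56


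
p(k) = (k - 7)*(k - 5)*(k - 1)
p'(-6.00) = 311.00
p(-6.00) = -1001.00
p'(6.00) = -1.00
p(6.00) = -5.00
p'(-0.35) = 56.47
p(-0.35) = -53.09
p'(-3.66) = 182.35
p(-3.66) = -430.19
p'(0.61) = 32.26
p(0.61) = -10.94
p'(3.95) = -8.89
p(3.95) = 9.45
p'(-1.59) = 95.92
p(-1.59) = -146.61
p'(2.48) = 0.97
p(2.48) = 16.86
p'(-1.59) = 95.92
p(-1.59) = -146.61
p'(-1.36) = 87.91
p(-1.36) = -125.48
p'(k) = (k - 7)*(k - 5) + (k - 7)*(k - 1) + (k - 5)*(k - 1)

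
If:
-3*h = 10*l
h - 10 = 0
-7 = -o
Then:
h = 10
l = -3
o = 7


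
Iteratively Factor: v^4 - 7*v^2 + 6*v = (v)*(v^3 - 7*v + 6) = v*(v + 3)*(v^2 - 3*v + 2) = v*(v - 1)*(v + 3)*(v - 2)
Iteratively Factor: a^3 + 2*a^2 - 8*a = (a)*(a^2 + 2*a - 8) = a*(a + 4)*(a - 2)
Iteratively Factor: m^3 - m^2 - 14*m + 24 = (m - 3)*(m^2 + 2*m - 8) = (m - 3)*(m + 4)*(m - 2)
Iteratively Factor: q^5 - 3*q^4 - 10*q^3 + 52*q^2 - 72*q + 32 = (q + 4)*(q^4 - 7*q^3 + 18*q^2 - 20*q + 8) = (q - 2)*(q + 4)*(q^3 - 5*q^2 + 8*q - 4) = (q - 2)^2*(q + 4)*(q^2 - 3*q + 2) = (q - 2)^3*(q + 4)*(q - 1)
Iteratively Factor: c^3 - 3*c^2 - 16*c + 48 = (c - 3)*(c^2 - 16) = (c - 3)*(c + 4)*(c - 4)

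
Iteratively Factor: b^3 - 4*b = (b)*(b^2 - 4) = b*(b - 2)*(b + 2)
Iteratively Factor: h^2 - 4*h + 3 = (h - 1)*(h - 3)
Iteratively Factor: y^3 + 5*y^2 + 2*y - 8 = (y - 1)*(y^2 + 6*y + 8) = (y - 1)*(y + 2)*(y + 4)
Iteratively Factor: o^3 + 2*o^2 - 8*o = (o + 4)*(o^2 - 2*o) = o*(o + 4)*(o - 2)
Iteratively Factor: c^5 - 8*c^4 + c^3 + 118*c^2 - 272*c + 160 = (c - 4)*(c^4 - 4*c^3 - 15*c^2 + 58*c - 40) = (c - 4)*(c - 2)*(c^3 - 2*c^2 - 19*c + 20) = (c - 4)*(c - 2)*(c - 1)*(c^2 - c - 20) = (c - 4)*(c - 2)*(c - 1)*(c + 4)*(c - 5)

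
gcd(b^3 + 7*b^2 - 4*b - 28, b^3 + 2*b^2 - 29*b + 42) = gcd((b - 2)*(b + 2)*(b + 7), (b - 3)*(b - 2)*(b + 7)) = b^2 + 5*b - 14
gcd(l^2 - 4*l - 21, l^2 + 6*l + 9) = l + 3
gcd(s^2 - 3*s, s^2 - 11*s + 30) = 1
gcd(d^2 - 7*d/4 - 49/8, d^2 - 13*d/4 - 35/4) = d + 7/4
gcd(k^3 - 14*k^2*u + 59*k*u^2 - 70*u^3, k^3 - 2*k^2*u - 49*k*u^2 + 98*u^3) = k^2 - 9*k*u + 14*u^2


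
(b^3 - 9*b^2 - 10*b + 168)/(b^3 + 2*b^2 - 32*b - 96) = (b - 7)/(b + 4)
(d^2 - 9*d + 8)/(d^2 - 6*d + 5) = (d - 8)/(d - 5)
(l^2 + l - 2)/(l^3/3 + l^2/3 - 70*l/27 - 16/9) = 27*(l^2 + l - 2)/(9*l^3 + 9*l^2 - 70*l - 48)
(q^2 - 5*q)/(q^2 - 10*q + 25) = q/(q - 5)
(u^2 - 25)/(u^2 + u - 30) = (u + 5)/(u + 6)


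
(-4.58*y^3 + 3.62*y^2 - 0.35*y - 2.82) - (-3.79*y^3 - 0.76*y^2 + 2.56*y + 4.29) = -0.79*y^3 + 4.38*y^2 - 2.91*y - 7.11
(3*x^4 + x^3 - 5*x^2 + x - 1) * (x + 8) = 3*x^5 + 25*x^4 + 3*x^3 - 39*x^2 + 7*x - 8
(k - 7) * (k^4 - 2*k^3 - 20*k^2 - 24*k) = k^5 - 9*k^4 - 6*k^3 + 116*k^2 + 168*k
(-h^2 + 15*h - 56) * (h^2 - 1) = -h^4 + 15*h^3 - 55*h^2 - 15*h + 56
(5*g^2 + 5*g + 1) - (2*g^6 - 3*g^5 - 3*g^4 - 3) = -2*g^6 + 3*g^5 + 3*g^4 + 5*g^2 + 5*g + 4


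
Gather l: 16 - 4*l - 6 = 10 - 4*l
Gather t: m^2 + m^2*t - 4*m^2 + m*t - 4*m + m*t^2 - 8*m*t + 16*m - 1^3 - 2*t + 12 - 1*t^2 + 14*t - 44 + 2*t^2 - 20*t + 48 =-3*m^2 + 12*m + t^2*(m + 1) + t*(m^2 - 7*m - 8) + 15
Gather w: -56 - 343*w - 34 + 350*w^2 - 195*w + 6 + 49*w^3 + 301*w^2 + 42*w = 49*w^3 + 651*w^2 - 496*w - 84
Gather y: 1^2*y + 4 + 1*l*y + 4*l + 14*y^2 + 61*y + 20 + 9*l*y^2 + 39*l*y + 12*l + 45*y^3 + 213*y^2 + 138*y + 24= 16*l + 45*y^3 + y^2*(9*l + 227) + y*(40*l + 200) + 48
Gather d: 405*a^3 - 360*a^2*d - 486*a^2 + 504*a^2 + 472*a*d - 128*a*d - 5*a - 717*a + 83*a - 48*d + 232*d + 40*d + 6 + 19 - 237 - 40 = 405*a^3 + 18*a^2 - 639*a + d*(-360*a^2 + 344*a + 224) - 252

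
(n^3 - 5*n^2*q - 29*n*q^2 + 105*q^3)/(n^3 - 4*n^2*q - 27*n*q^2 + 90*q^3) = (-n + 7*q)/(-n + 6*q)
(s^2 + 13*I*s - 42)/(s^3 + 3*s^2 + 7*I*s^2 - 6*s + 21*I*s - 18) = (s + 7*I)/(s^2 + s*(3 + I) + 3*I)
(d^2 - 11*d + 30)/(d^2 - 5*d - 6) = (d - 5)/(d + 1)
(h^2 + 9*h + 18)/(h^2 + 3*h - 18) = (h + 3)/(h - 3)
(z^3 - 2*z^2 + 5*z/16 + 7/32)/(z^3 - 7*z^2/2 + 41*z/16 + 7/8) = (z - 1/2)/(z - 2)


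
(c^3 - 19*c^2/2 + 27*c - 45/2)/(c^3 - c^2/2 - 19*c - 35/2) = (2*c^2 - 9*c + 9)/(2*c^2 + 9*c + 7)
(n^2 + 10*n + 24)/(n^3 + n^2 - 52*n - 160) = (n + 6)/(n^2 - 3*n - 40)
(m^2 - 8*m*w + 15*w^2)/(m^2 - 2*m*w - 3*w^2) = (m - 5*w)/(m + w)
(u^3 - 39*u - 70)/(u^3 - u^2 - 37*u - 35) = (u + 2)/(u + 1)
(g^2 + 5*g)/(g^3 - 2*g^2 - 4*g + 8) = g*(g + 5)/(g^3 - 2*g^2 - 4*g + 8)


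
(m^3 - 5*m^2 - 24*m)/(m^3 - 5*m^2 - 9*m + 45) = m*(m - 8)/(m^2 - 8*m + 15)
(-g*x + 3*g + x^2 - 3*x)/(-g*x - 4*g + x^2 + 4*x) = (x - 3)/(x + 4)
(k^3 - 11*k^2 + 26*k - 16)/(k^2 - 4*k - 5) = (-k^3 + 11*k^2 - 26*k + 16)/(-k^2 + 4*k + 5)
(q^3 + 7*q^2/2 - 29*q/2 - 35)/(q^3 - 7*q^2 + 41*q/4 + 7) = 2*(q^2 + 7*q + 10)/(2*q^2 - 7*q - 4)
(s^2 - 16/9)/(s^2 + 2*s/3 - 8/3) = (s + 4/3)/(s + 2)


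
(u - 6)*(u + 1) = u^2 - 5*u - 6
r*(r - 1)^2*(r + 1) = r^4 - r^3 - r^2 + r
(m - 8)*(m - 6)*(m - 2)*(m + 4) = m^4 - 12*m^3 + 12*m^2 + 208*m - 384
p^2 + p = p*(p + 1)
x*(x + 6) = x^2 + 6*x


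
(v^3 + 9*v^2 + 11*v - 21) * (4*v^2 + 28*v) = 4*v^5 + 64*v^4 + 296*v^3 + 224*v^2 - 588*v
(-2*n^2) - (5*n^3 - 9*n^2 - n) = -5*n^3 + 7*n^2 + n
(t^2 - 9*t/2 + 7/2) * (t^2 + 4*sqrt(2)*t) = t^4 - 9*t^3/2 + 4*sqrt(2)*t^3 - 18*sqrt(2)*t^2 + 7*t^2/2 + 14*sqrt(2)*t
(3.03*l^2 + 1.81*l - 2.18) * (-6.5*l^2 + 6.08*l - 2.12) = -19.695*l^4 + 6.6574*l^3 + 18.7512*l^2 - 17.0916*l + 4.6216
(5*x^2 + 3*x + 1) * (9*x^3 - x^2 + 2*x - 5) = 45*x^5 + 22*x^4 + 16*x^3 - 20*x^2 - 13*x - 5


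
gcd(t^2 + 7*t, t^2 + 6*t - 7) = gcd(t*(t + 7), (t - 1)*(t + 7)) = t + 7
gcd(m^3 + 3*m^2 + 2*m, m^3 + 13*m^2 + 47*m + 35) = m + 1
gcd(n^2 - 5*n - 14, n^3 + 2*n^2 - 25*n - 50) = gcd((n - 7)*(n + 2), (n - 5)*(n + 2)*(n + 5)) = n + 2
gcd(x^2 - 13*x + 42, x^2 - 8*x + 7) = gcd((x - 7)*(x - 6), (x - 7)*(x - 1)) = x - 7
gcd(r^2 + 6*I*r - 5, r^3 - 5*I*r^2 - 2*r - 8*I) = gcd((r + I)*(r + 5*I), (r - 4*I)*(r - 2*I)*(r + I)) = r + I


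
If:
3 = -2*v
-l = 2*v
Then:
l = 3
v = -3/2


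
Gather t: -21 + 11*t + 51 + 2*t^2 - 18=2*t^2 + 11*t + 12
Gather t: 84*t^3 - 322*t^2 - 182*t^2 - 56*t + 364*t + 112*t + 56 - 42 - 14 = 84*t^3 - 504*t^2 + 420*t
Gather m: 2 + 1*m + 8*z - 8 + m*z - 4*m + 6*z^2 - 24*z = m*(z - 3) + 6*z^2 - 16*z - 6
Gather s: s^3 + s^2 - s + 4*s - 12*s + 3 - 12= s^3 + s^2 - 9*s - 9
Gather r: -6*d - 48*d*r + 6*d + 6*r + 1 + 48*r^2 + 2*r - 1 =48*r^2 + r*(8 - 48*d)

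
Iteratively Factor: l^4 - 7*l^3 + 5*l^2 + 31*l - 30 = (l - 1)*(l^3 - 6*l^2 - l + 30) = (l - 1)*(l + 2)*(l^2 - 8*l + 15) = (l - 5)*(l - 1)*(l + 2)*(l - 3)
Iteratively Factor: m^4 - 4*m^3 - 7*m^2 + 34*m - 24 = (m - 2)*(m^3 - 2*m^2 - 11*m + 12) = (m - 2)*(m - 1)*(m^2 - m - 12) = (m - 2)*(m - 1)*(m + 3)*(m - 4)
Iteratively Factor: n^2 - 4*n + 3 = (n - 3)*(n - 1)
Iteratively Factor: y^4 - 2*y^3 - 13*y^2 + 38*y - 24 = (y + 4)*(y^3 - 6*y^2 + 11*y - 6) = (y - 2)*(y + 4)*(y^2 - 4*y + 3) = (y - 3)*(y - 2)*(y + 4)*(y - 1)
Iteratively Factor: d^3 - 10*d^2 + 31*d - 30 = (d - 3)*(d^2 - 7*d + 10) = (d - 3)*(d - 2)*(d - 5)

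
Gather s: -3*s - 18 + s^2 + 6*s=s^2 + 3*s - 18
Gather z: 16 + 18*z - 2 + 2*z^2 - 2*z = 2*z^2 + 16*z + 14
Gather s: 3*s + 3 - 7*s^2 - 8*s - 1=-7*s^2 - 5*s + 2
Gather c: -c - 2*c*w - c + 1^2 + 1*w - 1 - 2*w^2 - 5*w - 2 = c*(-2*w - 2) - 2*w^2 - 4*w - 2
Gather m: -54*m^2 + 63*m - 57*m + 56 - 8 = -54*m^2 + 6*m + 48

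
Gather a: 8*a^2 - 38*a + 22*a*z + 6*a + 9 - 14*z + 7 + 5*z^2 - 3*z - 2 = 8*a^2 + a*(22*z - 32) + 5*z^2 - 17*z + 14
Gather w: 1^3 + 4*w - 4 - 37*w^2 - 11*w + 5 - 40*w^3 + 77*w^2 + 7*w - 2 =-40*w^3 + 40*w^2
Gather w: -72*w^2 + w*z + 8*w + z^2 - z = -72*w^2 + w*(z + 8) + z^2 - z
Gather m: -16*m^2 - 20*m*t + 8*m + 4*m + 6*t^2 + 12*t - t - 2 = -16*m^2 + m*(12 - 20*t) + 6*t^2 + 11*t - 2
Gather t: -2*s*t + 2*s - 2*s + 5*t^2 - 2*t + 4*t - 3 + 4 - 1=5*t^2 + t*(2 - 2*s)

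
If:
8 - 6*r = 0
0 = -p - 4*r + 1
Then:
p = -13/3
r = 4/3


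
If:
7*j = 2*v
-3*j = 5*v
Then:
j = 0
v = 0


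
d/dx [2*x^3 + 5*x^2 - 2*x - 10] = 6*x^2 + 10*x - 2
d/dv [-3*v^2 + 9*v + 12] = 9 - 6*v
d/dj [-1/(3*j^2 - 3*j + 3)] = (2*j - 1)/(3*(j^2 - j + 1)^2)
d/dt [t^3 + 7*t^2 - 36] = t*(3*t + 14)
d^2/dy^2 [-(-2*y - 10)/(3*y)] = 20/(3*y^3)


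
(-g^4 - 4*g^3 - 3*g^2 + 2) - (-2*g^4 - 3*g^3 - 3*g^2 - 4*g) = g^4 - g^3 + 4*g + 2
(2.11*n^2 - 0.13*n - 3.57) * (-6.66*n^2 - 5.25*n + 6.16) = -14.0526*n^4 - 10.2117*n^3 + 37.4563*n^2 + 17.9417*n - 21.9912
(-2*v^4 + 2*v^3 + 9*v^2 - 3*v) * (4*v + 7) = -8*v^5 - 6*v^4 + 50*v^3 + 51*v^2 - 21*v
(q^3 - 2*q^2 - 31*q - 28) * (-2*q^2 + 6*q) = -2*q^5 + 10*q^4 + 50*q^3 - 130*q^2 - 168*q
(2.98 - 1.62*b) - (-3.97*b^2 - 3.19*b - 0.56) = 3.97*b^2 + 1.57*b + 3.54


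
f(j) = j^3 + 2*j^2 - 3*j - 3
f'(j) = 3*j^2 + 4*j - 3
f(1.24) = -1.74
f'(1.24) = 6.57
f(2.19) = 10.53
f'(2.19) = 20.15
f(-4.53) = -41.33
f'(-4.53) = 40.44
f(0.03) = -3.09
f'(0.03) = -2.88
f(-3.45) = -9.91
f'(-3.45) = 18.91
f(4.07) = 85.34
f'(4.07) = 62.97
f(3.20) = 40.65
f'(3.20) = 40.52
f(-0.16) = -2.47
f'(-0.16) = -3.56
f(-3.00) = -3.00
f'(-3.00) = 12.00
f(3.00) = 33.00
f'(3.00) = 36.00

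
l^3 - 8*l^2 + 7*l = l*(l - 7)*(l - 1)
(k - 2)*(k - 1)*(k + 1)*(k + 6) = k^4 + 4*k^3 - 13*k^2 - 4*k + 12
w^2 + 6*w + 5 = (w + 1)*(w + 5)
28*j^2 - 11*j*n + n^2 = (-7*j + n)*(-4*j + n)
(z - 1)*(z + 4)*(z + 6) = z^3 + 9*z^2 + 14*z - 24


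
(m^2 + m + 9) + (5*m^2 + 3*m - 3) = 6*m^2 + 4*m + 6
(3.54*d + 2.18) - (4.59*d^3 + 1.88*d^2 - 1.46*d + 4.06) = -4.59*d^3 - 1.88*d^2 + 5.0*d - 1.88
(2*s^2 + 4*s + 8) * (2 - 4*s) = -8*s^3 - 12*s^2 - 24*s + 16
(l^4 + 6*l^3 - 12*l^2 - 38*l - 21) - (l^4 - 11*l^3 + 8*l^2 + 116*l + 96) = 17*l^3 - 20*l^2 - 154*l - 117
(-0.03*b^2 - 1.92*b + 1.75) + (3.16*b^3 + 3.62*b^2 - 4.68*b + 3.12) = 3.16*b^3 + 3.59*b^2 - 6.6*b + 4.87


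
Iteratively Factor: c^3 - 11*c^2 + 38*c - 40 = (c - 5)*(c^2 - 6*c + 8) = (c - 5)*(c - 4)*(c - 2)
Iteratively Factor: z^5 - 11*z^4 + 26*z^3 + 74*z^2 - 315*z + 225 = (z - 5)*(z^4 - 6*z^3 - 4*z^2 + 54*z - 45) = (z - 5)*(z + 3)*(z^3 - 9*z^2 + 23*z - 15) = (z - 5)^2*(z + 3)*(z^2 - 4*z + 3) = (z - 5)^2*(z - 1)*(z + 3)*(z - 3)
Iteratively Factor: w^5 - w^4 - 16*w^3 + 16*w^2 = (w - 1)*(w^4 - 16*w^2) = (w - 4)*(w - 1)*(w^3 + 4*w^2) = (w - 4)*(w - 1)*(w + 4)*(w^2) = w*(w - 4)*(w - 1)*(w + 4)*(w)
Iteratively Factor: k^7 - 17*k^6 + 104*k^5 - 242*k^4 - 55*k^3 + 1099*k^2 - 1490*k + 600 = (k - 3)*(k^6 - 14*k^5 + 62*k^4 - 56*k^3 - 223*k^2 + 430*k - 200) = (k - 5)*(k - 3)*(k^5 - 9*k^4 + 17*k^3 + 29*k^2 - 78*k + 40) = (k - 5)^2*(k - 3)*(k^4 - 4*k^3 - 3*k^2 + 14*k - 8) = (k - 5)^2*(k - 3)*(k - 1)*(k^3 - 3*k^2 - 6*k + 8) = (k - 5)^2*(k - 3)*(k - 1)^2*(k^2 - 2*k - 8) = (k - 5)^2*(k - 4)*(k - 3)*(k - 1)^2*(k + 2)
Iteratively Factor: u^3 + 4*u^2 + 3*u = (u + 1)*(u^2 + 3*u) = (u + 1)*(u + 3)*(u)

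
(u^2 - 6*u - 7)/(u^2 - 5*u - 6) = (u - 7)/(u - 6)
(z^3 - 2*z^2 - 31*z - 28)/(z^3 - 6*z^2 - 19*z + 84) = (z + 1)/(z - 3)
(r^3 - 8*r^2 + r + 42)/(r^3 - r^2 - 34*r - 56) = (r - 3)/(r + 4)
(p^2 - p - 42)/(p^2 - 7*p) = (p + 6)/p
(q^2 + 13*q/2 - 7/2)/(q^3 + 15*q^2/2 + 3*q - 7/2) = 1/(q + 1)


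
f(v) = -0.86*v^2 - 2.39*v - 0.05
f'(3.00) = -7.55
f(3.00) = -14.96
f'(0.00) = -2.39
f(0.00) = -0.05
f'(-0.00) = -2.39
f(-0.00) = -0.05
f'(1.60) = -5.14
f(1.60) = -6.08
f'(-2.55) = 2.00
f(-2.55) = 0.45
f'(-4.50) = 5.35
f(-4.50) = -6.71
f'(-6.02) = 7.96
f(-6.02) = -16.83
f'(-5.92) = 7.79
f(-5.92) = -16.04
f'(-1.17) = -0.38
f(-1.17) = 1.57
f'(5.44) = -11.75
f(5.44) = -38.50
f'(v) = -1.72*v - 2.39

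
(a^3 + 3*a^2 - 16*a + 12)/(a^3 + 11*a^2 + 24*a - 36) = (a - 2)/(a + 6)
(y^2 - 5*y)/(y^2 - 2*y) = (y - 5)/(y - 2)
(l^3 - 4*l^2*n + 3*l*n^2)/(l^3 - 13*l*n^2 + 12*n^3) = l/(l + 4*n)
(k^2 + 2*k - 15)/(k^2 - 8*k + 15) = (k + 5)/(k - 5)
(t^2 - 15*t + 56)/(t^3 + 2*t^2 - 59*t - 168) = (t - 7)/(t^2 + 10*t + 21)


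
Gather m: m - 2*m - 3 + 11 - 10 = -m - 2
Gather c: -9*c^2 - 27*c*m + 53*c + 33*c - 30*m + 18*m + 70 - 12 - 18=-9*c^2 + c*(86 - 27*m) - 12*m + 40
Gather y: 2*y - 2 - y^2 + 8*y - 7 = -y^2 + 10*y - 9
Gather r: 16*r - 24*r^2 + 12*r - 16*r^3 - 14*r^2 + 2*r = -16*r^3 - 38*r^2 + 30*r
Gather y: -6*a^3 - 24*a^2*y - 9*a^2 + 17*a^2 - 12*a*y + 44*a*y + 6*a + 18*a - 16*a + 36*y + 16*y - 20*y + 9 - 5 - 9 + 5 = -6*a^3 + 8*a^2 + 8*a + y*(-24*a^2 + 32*a + 32)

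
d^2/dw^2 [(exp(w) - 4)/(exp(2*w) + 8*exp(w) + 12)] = (exp(4*w) - 24*exp(3*w) - 168*exp(2*w) - 160*exp(w) + 528)*exp(w)/(exp(6*w) + 24*exp(5*w) + 228*exp(4*w) + 1088*exp(3*w) + 2736*exp(2*w) + 3456*exp(w) + 1728)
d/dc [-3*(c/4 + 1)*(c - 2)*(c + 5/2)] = -9*c^2/4 - 27*c/4 + 9/4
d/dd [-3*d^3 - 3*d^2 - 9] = 3*d*(-3*d - 2)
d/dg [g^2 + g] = 2*g + 1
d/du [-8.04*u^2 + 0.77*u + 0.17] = 0.77 - 16.08*u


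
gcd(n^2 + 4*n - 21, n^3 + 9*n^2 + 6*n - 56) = n + 7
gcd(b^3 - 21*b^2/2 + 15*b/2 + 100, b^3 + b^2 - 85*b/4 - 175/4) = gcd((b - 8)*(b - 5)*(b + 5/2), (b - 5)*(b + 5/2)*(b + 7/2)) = b^2 - 5*b/2 - 25/2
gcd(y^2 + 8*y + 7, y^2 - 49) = y + 7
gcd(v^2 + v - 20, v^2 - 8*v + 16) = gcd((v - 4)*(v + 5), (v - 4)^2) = v - 4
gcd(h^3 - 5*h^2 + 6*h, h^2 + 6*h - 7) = 1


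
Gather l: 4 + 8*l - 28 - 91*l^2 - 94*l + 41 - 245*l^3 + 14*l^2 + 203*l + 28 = -245*l^3 - 77*l^2 + 117*l + 45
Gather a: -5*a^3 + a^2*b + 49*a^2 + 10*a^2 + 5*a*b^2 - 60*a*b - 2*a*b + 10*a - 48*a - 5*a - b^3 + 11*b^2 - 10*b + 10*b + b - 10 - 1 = -5*a^3 + a^2*(b + 59) + a*(5*b^2 - 62*b - 43) - b^3 + 11*b^2 + b - 11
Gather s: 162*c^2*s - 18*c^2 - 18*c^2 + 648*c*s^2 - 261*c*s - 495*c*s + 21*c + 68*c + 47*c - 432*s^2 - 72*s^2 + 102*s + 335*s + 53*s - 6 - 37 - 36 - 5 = -36*c^2 + 136*c + s^2*(648*c - 504) + s*(162*c^2 - 756*c + 490) - 84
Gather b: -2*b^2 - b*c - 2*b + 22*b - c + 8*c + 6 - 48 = -2*b^2 + b*(20 - c) + 7*c - 42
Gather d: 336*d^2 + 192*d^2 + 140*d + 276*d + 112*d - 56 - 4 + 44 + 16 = 528*d^2 + 528*d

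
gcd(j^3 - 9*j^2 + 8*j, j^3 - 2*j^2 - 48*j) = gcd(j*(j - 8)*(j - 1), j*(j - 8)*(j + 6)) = j^2 - 8*j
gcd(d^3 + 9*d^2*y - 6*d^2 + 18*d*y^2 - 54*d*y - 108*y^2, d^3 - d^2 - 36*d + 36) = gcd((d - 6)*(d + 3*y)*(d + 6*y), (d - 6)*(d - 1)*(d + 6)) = d - 6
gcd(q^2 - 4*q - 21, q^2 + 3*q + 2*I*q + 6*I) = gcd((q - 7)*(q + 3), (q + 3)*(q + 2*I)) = q + 3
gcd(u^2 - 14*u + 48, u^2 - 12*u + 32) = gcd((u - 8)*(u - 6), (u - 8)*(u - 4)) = u - 8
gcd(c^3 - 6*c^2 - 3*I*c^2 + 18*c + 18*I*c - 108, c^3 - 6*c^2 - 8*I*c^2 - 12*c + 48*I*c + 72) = c^2 + c*(-6 - 6*I) + 36*I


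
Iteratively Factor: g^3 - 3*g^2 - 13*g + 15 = (g - 1)*(g^2 - 2*g - 15) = (g - 1)*(g + 3)*(g - 5)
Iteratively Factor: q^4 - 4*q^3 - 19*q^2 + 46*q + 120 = (q - 4)*(q^3 - 19*q - 30) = (q - 4)*(q + 3)*(q^2 - 3*q - 10) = (q - 4)*(q + 2)*(q + 3)*(q - 5)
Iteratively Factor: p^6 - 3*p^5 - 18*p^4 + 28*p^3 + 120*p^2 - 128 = (p + 2)*(p^5 - 5*p^4 - 8*p^3 + 44*p^2 + 32*p - 64) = (p - 4)*(p + 2)*(p^4 - p^3 - 12*p^2 - 4*p + 16) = (p - 4)^2*(p + 2)*(p^3 + 3*p^2 - 4) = (p - 4)^2*(p - 1)*(p + 2)*(p^2 + 4*p + 4) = (p - 4)^2*(p - 1)*(p + 2)^2*(p + 2)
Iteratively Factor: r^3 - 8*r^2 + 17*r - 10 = (r - 1)*(r^2 - 7*r + 10) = (r - 5)*(r - 1)*(r - 2)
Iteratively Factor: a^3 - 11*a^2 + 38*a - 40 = (a - 5)*(a^2 - 6*a + 8) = (a - 5)*(a - 4)*(a - 2)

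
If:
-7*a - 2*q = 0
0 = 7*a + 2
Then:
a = -2/7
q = 1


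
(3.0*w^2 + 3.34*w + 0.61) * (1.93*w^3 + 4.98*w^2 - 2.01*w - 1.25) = 5.79*w^5 + 21.3862*w^4 + 11.7805*w^3 - 7.4256*w^2 - 5.4011*w - 0.7625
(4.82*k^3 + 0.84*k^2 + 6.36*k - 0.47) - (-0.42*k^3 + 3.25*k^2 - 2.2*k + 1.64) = 5.24*k^3 - 2.41*k^2 + 8.56*k - 2.11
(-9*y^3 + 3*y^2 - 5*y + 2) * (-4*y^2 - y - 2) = 36*y^5 - 3*y^4 + 35*y^3 - 9*y^2 + 8*y - 4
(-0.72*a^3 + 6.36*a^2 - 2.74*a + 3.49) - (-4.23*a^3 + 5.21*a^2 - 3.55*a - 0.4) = 3.51*a^3 + 1.15*a^2 + 0.81*a + 3.89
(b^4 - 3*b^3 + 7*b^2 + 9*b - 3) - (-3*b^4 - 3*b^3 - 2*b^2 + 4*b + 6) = 4*b^4 + 9*b^2 + 5*b - 9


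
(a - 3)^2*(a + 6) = a^3 - 27*a + 54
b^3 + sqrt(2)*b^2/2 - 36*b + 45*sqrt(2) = (b - 3*sqrt(2))*(b - 3*sqrt(2)/2)*(b + 5*sqrt(2))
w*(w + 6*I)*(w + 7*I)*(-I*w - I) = -I*w^4 + 13*w^3 - I*w^3 + 13*w^2 + 42*I*w^2 + 42*I*w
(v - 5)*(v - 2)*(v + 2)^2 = v^4 - 3*v^3 - 14*v^2 + 12*v + 40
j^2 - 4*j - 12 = (j - 6)*(j + 2)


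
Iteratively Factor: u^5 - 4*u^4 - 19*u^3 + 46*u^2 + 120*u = (u - 4)*(u^4 - 19*u^2 - 30*u) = (u - 4)*(u + 3)*(u^3 - 3*u^2 - 10*u) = (u - 4)*(u + 2)*(u + 3)*(u^2 - 5*u) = u*(u - 4)*(u + 2)*(u + 3)*(u - 5)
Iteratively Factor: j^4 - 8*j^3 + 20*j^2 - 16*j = (j - 4)*(j^3 - 4*j^2 + 4*j) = j*(j - 4)*(j^2 - 4*j + 4) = j*(j - 4)*(j - 2)*(j - 2)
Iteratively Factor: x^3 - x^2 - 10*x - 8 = (x + 1)*(x^2 - 2*x - 8) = (x - 4)*(x + 1)*(x + 2)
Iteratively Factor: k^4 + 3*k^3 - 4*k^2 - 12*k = (k)*(k^3 + 3*k^2 - 4*k - 12) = k*(k + 2)*(k^2 + k - 6) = k*(k + 2)*(k + 3)*(k - 2)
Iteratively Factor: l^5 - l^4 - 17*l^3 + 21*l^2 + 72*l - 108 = (l - 2)*(l^4 + l^3 - 15*l^2 - 9*l + 54) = (l - 2)*(l + 3)*(l^3 - 2*l^2 - 9*l + 18) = (l - 2)*(l + 3)^2*(l^2 - 5*l + 6) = (l - 3)*(l - 2)*(l + 3)^2*(l - 2)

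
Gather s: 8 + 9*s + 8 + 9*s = 18*s + 16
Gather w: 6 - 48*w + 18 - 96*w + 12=36 - 144*w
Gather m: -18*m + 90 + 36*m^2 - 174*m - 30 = 36*m^2 - 192*m + 60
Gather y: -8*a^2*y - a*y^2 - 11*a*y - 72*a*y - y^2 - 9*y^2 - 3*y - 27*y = y^2*(-a - 10) + y*(-8*a^2 - 83*a - 30)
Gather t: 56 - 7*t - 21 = 35 - 7*t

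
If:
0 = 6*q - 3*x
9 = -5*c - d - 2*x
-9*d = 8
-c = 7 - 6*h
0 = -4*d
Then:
No Solution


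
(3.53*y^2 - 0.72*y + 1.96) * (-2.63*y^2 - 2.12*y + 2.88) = -9.2839*y^4 - 5.59*y^3 + 6.538*y^2 - 6.2288*y + 5.6448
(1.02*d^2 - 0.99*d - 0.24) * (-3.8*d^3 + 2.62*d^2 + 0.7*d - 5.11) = -3.876*d^5 + 6.4344*d^4 - 0.9678*d^3 - 6.534*d^2 + 4.8909*d + 1.2264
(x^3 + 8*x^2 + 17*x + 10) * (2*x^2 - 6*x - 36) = 2*x^5 + 10*x^4 - 50*x^3 - 370*x^2 - 672*x - 360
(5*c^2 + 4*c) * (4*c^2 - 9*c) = 20*c^4 - 29*c^3 - 36*c^2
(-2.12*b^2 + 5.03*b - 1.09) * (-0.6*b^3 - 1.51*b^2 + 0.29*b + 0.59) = 1.272*b^5 + 0.1832*b^4 - 7.5561*b^3 + 1.8538*b^2 + 2.6516*b - 0.6431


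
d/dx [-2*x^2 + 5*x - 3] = 5 - 4*x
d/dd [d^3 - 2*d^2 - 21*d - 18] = 3*d^2 - 4*d - 21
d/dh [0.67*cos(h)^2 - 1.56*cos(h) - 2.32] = (1.56 - 1.34*cos(h))*sin(h)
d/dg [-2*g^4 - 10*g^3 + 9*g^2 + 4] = 2*g*(-4*g^2 - 15*g + 9)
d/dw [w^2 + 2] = 2*w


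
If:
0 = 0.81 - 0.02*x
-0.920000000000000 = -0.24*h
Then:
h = 3.83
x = 40.50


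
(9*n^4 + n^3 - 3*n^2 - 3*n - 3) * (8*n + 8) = 72*n^5 + 80*n^4 - 16*n^3 - 48*n^2 - 48*n - 24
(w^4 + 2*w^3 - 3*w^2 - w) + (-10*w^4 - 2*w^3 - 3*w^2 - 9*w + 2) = -9*w^4 - 6*w^2 - 10*w + 2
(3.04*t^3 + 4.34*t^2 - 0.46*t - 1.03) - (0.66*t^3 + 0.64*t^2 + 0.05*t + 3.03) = 2.38*t^3 + 3.7*t^2 - 0.51*t - 4.06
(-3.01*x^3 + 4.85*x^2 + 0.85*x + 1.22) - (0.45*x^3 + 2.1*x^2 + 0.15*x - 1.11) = -3.46*x^3 + 2.75*x^2 + 0.7*x + 2.33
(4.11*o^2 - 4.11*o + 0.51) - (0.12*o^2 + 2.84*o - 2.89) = 3.99*o^2 - 6.95*o + 3.4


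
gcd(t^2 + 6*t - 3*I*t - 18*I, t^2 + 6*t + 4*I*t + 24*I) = t + 6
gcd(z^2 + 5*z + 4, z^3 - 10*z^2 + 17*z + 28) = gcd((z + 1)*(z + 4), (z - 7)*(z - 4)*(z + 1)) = z + 1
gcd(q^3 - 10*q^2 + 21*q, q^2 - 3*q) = q^2 - 3*q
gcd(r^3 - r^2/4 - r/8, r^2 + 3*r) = r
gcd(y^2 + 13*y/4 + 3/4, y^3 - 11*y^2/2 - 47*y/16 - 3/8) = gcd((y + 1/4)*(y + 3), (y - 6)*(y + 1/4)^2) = y + 1/4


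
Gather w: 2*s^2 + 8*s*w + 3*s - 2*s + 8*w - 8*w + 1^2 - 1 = 2*s^2 + 8*s*w + s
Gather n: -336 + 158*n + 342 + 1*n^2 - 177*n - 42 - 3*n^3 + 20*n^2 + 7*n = -3*n^3 + 21*n^2 - 12*n - 36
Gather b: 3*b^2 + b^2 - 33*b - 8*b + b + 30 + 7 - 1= 4*b^2 - 40*b + 36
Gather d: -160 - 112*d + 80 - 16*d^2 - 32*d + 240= -16*d^2 - 144*d + 160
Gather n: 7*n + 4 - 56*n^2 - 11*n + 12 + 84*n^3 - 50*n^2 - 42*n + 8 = 84*n^3 - 106*n^2 - 46*n + 24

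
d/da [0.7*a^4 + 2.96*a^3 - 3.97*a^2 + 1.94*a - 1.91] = 2.8*a^3 + 8.88*a^2 - 7.94*a + 1.94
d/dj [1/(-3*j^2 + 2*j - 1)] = 2*(3*j - 1)/(3*j^2 - 2*j + 1)^2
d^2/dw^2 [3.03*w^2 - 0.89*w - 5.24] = 6.06000000000000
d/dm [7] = 0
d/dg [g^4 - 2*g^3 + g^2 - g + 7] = 4*g^3 - 6*g^2 + 2*g - 1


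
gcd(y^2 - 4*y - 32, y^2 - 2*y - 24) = y + 4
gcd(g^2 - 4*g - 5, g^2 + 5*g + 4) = g + 1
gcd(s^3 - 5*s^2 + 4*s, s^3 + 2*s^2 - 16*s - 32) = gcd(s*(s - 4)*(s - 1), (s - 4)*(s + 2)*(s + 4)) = s - 4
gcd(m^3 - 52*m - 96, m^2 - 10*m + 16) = m - 8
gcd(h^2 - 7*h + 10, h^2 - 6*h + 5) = h - 5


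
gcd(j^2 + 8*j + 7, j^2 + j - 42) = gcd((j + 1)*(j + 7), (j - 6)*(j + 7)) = j + 7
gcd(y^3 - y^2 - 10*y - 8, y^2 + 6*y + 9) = 1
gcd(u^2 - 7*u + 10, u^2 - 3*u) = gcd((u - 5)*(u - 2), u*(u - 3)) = 1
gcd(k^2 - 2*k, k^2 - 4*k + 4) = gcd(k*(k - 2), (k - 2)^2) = k - 2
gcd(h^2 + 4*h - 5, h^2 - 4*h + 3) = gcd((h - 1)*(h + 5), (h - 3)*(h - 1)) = h - 1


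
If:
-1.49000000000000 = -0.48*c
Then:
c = 3.10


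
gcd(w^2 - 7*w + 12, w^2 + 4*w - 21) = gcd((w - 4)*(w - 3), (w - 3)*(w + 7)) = w - 3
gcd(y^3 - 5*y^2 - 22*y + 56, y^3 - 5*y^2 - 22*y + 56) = y^3 - 5*y^2 - 22*y + 56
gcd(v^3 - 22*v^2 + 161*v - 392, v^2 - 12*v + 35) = v - 7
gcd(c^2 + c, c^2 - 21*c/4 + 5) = 1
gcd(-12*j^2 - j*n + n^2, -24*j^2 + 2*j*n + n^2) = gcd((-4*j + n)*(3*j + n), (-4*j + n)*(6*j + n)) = 4*j - n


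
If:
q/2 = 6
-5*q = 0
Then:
No Solution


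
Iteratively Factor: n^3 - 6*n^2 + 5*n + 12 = (n - 4)*(n^2 - 2*n - 3) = (n - 4)*(n - 3)*(n + 1)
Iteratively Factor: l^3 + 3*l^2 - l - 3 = (l + 3)*(l^2 - 1) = (l - 1)*(l + 3)*(l + 1)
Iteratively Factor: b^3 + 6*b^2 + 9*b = (b + 3)*(b^2 + 3*b) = (b + 3)^2*(b)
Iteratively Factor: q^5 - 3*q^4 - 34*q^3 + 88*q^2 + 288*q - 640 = (q - 4)*(q^4 + q^3 - 30*q^2 - 32*q + 160) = (q - 4)*(q + 4)*(q^3 - 3*q^2 - 18*q + 40) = (q - 5)*(q - 4)*(q + 4)*(q^2 + 2*q - 8) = (q - 5)*(q - 4)*(q + 4)^2*(q - 2)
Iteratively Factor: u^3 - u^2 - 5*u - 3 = (u + 1)*(u^2 - 2*u - 3) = (u - 3)*(u + 1)*(u + 1)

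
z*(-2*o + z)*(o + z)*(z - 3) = -2*o^2*z^2 + 6*o^2*z - o*z^3 + 3*o*z^2 + z^4 - 3*z^3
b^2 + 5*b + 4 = (b + 1)*(b + 4)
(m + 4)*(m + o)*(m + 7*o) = m^3 + 8*m^2*o + 4*m^2 + 7*m*o^2 + 32*m*o + 28*o^2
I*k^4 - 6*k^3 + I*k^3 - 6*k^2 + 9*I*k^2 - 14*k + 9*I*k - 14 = (k - 2*I)*(k + I)*(k + 7*I)*(I*k + I)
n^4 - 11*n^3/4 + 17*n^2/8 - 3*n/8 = n*(n - 3/2)*(n - 1)*(n - 1/4)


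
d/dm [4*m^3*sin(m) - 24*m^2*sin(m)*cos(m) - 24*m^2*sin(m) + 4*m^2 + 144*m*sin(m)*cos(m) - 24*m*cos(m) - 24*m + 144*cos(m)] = 4*m^3*cos(m) + 12*m^2*sin(m) - 24*m^2*cos(m) - 24*m^2*cos(2*m) - 24*m*sin(m) - 24*m*sin(2*m) + 144*m*cos(2*m) + 8*m - 144*sin(m) + 72*sin(2*m) - 24*cos(m) - 24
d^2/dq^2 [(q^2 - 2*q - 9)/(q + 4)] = 30/(q^3 + 12*q^2 + 48*q + 64)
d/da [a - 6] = 1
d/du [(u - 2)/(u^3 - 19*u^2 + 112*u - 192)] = (-2*u^2 + 9*u - 4)/(u^5 - 30*u^4 + 345*u^3 - 1880*u^2 + 4800*u - 4608)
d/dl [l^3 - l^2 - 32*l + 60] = 3*l^2 - 2*l - 32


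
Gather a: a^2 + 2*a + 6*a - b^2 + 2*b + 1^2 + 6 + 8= a^2 + 8*a - b^2 + 2*b + 15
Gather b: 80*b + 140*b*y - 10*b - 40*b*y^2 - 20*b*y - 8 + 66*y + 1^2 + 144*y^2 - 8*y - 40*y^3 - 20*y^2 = b*(-40*y^2 + 120*y + 70) - 40*y^3 + 124*y^2 + 58*y - 7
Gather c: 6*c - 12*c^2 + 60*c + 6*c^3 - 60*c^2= 6*c^3 - 72*c^2 + 66*c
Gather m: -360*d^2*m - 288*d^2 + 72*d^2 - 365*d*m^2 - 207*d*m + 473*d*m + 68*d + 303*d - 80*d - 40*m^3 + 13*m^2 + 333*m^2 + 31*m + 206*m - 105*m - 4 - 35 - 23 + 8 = -216*d^2 + 291*d - 40*m^3 + m^2*(346 - 365*d) + m*(-360*d^2 + 266*d + 132) - 54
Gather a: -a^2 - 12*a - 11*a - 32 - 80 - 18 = -a^2 - 23*a - 130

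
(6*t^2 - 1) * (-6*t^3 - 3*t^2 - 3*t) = -36*t^5 - 18*t^4 - 12*t^3 + 3*t^2 + 3*t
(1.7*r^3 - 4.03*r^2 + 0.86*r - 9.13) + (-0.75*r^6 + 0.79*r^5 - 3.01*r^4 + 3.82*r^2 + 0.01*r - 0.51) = -0.75*r^6 + 0.79*r^5 - 3.01*r^4 + 1.7*r^3 - 0.21*r^2 + 0.87*r - 9.64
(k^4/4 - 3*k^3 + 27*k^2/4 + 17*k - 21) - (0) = k^4/4 - 3*k^3 + 27*k^2/4 + 17*k - 21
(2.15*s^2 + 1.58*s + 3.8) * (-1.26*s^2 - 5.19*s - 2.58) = -2.709*s^4 - 13.1493*s^3 - 18.5352*s^2 - 23.7984*s - 9.804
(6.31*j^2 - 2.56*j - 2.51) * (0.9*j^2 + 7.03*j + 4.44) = 5.679*j^4 + 42.0553*j^3 + 7.7606*j^2 - 29.0117*j - 11.1444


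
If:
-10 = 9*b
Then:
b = -10/9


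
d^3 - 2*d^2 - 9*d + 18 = (d - 3)*(d - 2)*(d + 3)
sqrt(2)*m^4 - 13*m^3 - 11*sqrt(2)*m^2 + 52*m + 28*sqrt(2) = (m - 2)*(m + 2)*(m - 7*sqrt(2))*(sqrt(2)*m + 1)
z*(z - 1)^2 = z^3 - 2*z^2 + z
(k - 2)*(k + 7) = k^2 + 5*k - 14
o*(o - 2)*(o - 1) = o^3 - 3*o^2 + 2*o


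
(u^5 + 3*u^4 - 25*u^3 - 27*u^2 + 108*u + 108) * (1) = u^5 + 3*u^4 - 25*u^3 - 27*u^2 + 108*u + 108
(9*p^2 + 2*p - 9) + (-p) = 9*p^2 + p - 9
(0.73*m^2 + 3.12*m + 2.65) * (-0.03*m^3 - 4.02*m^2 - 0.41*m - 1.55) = -0.0219*m^5 - 3.0282*m^4 - 12.9212*m^3 - 13.0637*m^2 - 5.9225*m - 4.1075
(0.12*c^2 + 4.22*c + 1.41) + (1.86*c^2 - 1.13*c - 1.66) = 1.98*c^2 + 3.09*c - 0.25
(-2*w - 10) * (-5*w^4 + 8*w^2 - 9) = 10*w^5 + 50*w^4 - 16*w^3 - 80*w^2 + 18*w + 90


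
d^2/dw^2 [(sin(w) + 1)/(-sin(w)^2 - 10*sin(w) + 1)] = (sin(w)^5 - 6*sin(w)^4 + 34*sin(w)^3 + 108*sin(w)^2 - 55*sin(w) - 222)/(10*sin(w) - cos(w)^2)^3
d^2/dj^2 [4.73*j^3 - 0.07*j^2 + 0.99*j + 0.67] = 28.38*j - 0.14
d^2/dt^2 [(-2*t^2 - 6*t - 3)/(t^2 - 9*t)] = 6*(-8*t^3 - 3*t^2 + 27*t - 81)/(t^3*(t^3 - 27*t^2 + 243*t - 729))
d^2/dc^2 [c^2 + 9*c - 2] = 2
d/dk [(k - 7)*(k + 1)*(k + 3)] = 3*k^2 - 6*k - 25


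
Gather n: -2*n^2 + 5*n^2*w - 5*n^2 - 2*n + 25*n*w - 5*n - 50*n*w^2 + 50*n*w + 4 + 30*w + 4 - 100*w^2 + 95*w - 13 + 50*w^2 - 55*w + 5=n^2*(5*w - 7) + n*(-50*w^2 + 75*w - 7) - 50*w^2 + 70*w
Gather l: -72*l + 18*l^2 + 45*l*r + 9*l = 18*l^2 + l*(45*r - 63)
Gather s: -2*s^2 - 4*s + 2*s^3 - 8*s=2*s^3 - 2*s^2 - 12*s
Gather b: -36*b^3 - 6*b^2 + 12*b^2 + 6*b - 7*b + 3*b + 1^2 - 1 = -36*b^3 + 6*b^2 + 2*b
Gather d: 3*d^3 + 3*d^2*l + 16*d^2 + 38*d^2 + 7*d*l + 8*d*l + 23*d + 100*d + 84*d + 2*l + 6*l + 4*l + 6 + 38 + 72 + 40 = 3*d^3 + d^2*(3*l + 54) + d*(15*l + 207) + 12*l + 156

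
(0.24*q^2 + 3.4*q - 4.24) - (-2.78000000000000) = 0.24*q^2 + 3.4*q - 1.46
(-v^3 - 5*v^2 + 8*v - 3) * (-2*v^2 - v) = 2*v^5 + 11*v^4 - 11*v^3 - 2*v^2 + 3*v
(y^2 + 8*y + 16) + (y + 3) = y^2 + 9*y + 19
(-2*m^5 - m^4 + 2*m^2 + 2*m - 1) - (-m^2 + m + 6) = -2*m^5 - m^4 + 3*m^2 + m - 7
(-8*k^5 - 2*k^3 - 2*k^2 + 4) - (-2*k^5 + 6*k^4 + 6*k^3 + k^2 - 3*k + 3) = -6*k^5 - 6*k^4 - 8*k^3 - 3*k^2 + 3*k + 1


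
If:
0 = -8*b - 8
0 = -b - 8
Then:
No Solution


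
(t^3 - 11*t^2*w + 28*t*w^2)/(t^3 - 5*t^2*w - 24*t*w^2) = (-t^2 + 11*t*w - 28*w^2)/(-t^2 + 5*t*w + 24*w^2)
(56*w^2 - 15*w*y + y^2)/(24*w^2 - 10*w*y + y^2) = (56*w^2 - 15*w*y + y^2)/(24*w^2 - 10*w*y + y^2)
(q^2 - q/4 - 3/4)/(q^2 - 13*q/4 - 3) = (q - 1)/(q - 4)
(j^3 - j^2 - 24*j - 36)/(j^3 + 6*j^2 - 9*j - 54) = (j^2 - 4*j - 12)/(j^2 + 3*j - 18)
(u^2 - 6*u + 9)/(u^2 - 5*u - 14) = (-u^2 + 6*u - 9)/(-u^2 + 5*u + 14)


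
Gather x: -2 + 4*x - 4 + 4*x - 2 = 8*x - 8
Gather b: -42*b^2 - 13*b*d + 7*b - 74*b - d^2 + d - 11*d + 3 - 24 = -42*b^2 + b*(-13*d - 67) - d^2 - 10*d - 21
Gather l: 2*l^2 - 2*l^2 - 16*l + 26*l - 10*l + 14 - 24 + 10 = 0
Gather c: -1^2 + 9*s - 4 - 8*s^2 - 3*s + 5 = -8*s^2 + 6*s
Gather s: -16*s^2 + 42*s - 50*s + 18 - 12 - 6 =-16*s^2 - 8*s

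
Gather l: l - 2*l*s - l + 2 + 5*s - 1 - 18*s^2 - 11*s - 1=-2*l*s - 18*s^2 - 6*s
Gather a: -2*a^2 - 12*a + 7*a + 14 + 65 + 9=-2*a^2 - 5*a + 88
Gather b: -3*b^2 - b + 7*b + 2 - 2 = -3*b^2 + 6*b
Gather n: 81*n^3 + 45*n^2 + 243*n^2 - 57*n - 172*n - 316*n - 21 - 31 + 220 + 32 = 81*n^3 + 288*n^2 - 545*n + 200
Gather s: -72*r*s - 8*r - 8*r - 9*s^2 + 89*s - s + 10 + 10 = -16*r - 9*s^2 + s*(88 - 72*r) + 20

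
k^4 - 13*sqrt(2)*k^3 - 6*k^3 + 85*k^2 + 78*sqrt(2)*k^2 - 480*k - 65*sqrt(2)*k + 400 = (k - 5)*(k - 1)*(k - 8*sqrt(2))*(k - 5*sqrt(2))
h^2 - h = h*(h - 1)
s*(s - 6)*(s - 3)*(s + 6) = s^4 - 3*s^3 - 36*s^2 + 108*s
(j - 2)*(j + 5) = j^2 + 3*j - 10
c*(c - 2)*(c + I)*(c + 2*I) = c^4 - 2*c^3 + 3*I*c^3 - 2*c^2 - 6*I*c^2 + 4*c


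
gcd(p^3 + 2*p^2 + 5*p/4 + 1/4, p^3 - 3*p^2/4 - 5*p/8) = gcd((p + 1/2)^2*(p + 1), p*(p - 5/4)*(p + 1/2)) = p + 1/2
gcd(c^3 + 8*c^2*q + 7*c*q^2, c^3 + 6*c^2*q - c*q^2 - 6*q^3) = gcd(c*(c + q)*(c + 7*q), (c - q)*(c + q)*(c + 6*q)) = c + q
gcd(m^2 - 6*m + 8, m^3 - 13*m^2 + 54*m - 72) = m - 4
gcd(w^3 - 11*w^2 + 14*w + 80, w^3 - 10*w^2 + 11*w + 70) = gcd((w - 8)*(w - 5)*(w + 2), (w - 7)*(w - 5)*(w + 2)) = w^2 - 3*w - 10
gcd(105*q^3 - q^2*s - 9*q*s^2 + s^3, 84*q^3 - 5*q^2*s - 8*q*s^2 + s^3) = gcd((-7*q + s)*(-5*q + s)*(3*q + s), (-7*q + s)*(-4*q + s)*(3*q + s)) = 21*q^2 + 4*q*s - s^2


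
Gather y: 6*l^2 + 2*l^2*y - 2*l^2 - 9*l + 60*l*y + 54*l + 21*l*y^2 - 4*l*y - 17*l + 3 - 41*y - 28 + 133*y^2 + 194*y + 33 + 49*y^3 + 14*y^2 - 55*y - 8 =4*l^2 + 28*l + 49*y^3 + y^2*(21*l + 147) + y*(2*l^2 + 56*l + 98)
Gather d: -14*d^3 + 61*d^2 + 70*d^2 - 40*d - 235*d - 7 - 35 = -14*d^3 + 131*d^2 - 275*d - 42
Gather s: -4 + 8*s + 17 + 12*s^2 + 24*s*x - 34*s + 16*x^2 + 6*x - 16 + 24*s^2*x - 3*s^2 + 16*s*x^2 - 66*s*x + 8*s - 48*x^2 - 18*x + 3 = s^2*(24*x + 9) + s*(16*x^2 - 42*x - 18) - 32*x^2 - 12*x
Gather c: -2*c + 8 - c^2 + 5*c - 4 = -c^2 + 3*c + 4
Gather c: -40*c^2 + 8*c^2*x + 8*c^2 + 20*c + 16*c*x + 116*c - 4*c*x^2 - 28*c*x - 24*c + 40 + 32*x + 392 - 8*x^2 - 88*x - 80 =c^2*(8*x - 32) + c*(-4*x^2 - 12*x + 112) - 8*x^2 - 56*x + 352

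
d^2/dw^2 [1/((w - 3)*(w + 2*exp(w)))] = 2*(-(w - 3)^2*(w + 2*exp(w))*exp(w) + (w - 3)^2*(2*exp(w) + 1)^2 + (w - 3)*(w + 2*exp(w))*(2*exp(w) + 1) + (w + 2*exp(w))^2)/((w - 3)^3*(w + 2*exp(w))^3)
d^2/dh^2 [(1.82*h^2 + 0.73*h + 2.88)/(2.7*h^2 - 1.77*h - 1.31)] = (28.03896*h^3 + 164.59524*h^2 - 67.08906*h + 41.279926)/(19.683*h^6 - 38.7099*h^5 - 3.27321*h^4 + 32.017707*h^3 + 1.588113*h^2 - 9.112491*h - 2.248091)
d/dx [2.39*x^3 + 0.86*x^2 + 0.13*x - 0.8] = 7.17*x^2 + 1.72*x + 0.13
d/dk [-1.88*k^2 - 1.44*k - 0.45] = -3.76*k - 1.44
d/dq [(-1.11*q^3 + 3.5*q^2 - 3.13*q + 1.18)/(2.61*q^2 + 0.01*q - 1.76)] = (-2.8971*q^4 - 0.0222000000000016*q^3 + 14.0651*q^2 - 18.4796*q + 5.497)/(6.8121*q^4 + 0.0522*q^3 - 9.1871*q^2 - 0.0352*q + 3.0976)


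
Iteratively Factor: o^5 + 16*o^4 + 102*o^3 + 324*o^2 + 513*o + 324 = (o + 3)*(o^4 + 13*o^3 + 63*o^2 + 135*o + 108) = (o + 3)*(o + 4)*(o^3 + 9*o^2 + 27*o + 27) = (o + 3)^2*(o + 4)*(o^2 + 6*o + 9) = (o + 3)^3*(o + 4)*(o + 3)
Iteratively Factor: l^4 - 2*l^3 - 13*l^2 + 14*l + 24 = (l - 2)*(l^3 - 13*l - 12) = (l - 4)*(l - 2)*(l^2 + 4*l + 3) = (l - 4)*(l - 2)*(l + 1)*(l + 3)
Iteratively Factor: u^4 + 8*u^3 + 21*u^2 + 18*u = (u)*(u^3 + 8*u^2 + 21*u + 18) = u*(u + 3)*(u^2 + 5*u + 6) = u*(u + 2)*(u + 3)*(u + 3)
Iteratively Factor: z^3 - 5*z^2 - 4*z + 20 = (z - 2)*(z^2 - 3*z - 10) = (z - 2)*(z + 2)*(z - 5)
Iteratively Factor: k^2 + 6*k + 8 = (k + 4)*(k + 2)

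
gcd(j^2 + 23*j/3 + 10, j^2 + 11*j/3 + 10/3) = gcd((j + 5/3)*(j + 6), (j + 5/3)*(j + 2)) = j + 5/3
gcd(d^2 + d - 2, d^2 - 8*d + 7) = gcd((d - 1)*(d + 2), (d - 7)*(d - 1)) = d - 1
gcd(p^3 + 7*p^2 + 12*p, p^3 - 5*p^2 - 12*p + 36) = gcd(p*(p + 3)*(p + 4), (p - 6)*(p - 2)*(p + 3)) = p + 3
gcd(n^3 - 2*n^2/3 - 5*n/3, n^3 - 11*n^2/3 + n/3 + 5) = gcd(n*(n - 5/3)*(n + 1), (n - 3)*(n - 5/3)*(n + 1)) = n^2 - 2*n/3 - 5/3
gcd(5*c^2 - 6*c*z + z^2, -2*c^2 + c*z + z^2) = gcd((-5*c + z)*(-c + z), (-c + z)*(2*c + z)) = -c + z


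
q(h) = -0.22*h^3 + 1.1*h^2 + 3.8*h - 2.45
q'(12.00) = -64.84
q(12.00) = -178.61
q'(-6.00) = -33.16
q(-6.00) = 61.87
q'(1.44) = 5.60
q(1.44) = 4.65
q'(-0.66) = 2.06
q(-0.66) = -4.42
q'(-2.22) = -4.34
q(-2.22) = -3.06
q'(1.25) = 5.52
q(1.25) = 3.59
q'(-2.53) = -5.99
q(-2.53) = -1.46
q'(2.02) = 5.55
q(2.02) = 7.90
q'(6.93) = -12.65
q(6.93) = 3.49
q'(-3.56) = -12.40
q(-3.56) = 7.89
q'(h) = -0.66*h^2 + 2.2*h + 3.8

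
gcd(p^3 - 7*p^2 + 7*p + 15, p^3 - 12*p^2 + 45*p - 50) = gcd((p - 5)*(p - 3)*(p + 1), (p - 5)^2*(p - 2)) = p - 5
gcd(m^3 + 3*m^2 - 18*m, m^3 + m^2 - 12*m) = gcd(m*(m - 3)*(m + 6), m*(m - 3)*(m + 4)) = m^2 - 3*m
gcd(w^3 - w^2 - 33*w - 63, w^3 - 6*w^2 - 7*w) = w - 7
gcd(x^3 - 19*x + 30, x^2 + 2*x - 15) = x^2 + 2*x - 15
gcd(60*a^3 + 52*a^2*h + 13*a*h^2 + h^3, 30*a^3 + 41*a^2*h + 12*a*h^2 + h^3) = 30*a^2 + 11*a*h + h^2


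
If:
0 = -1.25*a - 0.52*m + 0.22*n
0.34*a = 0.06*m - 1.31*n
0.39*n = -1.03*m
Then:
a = 0.00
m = 0.00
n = 0.00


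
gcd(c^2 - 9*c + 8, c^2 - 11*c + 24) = c - 8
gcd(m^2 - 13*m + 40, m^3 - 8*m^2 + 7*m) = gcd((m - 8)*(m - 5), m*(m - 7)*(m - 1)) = 1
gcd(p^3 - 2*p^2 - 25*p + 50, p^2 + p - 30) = p - 5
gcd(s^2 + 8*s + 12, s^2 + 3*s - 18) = s + 6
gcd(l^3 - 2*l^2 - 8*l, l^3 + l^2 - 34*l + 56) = l - 4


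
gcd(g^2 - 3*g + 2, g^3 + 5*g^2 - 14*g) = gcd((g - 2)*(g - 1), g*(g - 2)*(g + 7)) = g - 2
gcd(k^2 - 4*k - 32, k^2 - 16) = k + 4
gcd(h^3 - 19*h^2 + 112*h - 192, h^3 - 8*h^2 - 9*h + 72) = h^2 - 11*h + 24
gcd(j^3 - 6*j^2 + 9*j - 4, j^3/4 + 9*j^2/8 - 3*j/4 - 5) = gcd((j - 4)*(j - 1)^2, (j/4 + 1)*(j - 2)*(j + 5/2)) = 1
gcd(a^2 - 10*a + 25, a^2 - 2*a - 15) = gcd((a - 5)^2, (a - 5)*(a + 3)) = a - 5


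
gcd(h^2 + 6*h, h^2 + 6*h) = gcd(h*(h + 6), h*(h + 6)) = h^2 + 6*h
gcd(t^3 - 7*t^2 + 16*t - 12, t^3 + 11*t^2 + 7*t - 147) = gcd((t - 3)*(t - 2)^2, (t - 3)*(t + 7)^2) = t - 3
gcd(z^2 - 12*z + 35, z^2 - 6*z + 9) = 1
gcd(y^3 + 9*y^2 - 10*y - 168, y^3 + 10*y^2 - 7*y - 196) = y^2 + 3*y - 28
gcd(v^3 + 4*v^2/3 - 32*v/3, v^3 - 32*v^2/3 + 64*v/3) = v^2 - 8*v/3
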